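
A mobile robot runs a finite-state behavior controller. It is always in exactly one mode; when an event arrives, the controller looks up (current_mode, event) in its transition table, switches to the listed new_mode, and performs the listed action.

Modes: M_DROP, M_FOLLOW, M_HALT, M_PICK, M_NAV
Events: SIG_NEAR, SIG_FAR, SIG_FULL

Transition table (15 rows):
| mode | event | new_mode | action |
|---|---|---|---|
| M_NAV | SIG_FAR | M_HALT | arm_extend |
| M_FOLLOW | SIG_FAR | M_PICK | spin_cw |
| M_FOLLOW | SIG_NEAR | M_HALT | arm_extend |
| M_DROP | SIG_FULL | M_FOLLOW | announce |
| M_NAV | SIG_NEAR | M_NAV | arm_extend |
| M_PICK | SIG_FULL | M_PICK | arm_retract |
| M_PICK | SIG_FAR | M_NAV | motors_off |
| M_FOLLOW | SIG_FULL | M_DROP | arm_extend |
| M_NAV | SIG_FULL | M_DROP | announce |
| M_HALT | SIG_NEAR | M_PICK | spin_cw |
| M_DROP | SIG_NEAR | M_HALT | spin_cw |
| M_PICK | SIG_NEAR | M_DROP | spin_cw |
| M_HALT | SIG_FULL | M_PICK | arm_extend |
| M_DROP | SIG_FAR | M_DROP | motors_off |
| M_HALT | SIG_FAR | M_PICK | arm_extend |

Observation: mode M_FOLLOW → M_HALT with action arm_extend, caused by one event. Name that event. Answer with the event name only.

try SIG_NEAR: (M_FOLLOW, SIG_NEAR) → (M_HALT, arm_extend)  ← matches
try SIG_FAR: (M_FOLLOW, SIG_FAR) → (M_PICK, spin_cw)
try SIG_FULL: (M_FOLLOW, SIG_FULL) → (M_DROP, arm_extend)

SIG_NEAR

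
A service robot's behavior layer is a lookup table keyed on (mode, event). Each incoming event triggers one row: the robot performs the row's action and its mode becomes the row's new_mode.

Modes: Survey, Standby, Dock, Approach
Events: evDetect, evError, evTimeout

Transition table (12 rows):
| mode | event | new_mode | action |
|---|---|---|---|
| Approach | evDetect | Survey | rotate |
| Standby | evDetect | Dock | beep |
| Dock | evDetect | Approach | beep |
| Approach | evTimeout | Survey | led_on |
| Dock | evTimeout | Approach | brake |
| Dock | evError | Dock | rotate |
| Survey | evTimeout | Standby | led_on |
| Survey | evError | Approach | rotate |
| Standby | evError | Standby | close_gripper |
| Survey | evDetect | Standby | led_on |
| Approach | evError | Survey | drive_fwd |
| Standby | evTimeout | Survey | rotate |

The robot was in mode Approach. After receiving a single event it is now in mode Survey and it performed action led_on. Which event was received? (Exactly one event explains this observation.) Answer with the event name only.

evTimeout

try evDetect: (Approach, evDetect) → (Survey, rotate)
try evError: (Approach, evError) → (Survey, drive_fwd)
try evTimeout: (Approach, evTimeout) → (Survey, led_on)  ← matches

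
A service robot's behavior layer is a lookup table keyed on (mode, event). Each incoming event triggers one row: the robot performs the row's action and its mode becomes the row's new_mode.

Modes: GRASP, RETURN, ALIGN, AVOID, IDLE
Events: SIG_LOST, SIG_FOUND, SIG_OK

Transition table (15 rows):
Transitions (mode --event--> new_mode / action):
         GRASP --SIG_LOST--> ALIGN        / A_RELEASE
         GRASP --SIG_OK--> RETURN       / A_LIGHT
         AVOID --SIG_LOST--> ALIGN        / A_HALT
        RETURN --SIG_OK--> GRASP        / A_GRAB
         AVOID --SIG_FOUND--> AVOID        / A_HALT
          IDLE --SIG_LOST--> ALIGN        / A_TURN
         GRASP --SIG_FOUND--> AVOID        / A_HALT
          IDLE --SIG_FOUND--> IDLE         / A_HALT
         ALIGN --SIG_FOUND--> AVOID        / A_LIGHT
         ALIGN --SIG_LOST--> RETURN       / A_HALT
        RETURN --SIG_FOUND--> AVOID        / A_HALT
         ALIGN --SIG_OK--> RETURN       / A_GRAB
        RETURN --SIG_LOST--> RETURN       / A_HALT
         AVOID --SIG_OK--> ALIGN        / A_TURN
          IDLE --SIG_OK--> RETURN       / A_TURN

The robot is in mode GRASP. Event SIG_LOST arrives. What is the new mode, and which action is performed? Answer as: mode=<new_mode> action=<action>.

current mode = GRASP; filter table to that mode:
  (GRASP, SIG_LOST) → (ALIGN, A_RELEASE)  ← event matches
  (GRASP, SIG_OK) → (RETURN, A_LIGHT)
  (GRASP, SIG_FOUND) → (AVOID, A_HALT)
event = SIG_LOST selects (ALIGN, A_RELEASE)

mode=ALIGN action=A_RELEASE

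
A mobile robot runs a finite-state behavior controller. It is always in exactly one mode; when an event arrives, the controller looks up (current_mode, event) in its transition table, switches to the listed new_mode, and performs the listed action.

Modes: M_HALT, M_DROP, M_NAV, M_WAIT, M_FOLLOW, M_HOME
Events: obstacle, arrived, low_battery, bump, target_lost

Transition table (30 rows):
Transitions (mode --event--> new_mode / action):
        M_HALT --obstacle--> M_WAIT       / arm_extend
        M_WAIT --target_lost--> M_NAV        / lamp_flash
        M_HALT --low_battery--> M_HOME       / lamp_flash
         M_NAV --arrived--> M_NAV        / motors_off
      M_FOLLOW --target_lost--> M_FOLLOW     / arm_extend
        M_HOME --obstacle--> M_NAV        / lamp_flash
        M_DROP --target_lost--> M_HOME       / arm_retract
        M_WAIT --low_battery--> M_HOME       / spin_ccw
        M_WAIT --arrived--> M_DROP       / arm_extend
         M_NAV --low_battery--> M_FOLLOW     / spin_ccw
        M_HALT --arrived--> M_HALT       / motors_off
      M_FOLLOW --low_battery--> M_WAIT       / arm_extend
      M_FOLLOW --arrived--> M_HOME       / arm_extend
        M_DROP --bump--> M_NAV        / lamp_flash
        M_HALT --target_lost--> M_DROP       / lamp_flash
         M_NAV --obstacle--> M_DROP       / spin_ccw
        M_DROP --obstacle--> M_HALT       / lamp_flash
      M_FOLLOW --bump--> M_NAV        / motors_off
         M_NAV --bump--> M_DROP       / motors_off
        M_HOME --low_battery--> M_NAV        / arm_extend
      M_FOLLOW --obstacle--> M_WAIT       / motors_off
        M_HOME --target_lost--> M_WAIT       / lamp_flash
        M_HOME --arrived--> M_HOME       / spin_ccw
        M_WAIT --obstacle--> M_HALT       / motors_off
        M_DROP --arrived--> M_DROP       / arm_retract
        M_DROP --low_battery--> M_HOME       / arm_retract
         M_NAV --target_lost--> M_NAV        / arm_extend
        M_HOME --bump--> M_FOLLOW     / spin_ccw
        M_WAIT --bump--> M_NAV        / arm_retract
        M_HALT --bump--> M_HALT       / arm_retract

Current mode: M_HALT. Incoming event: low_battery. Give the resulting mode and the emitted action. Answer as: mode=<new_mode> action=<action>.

mode=M_HOME action=lamp_flash

current mode = M_HALT; filter table to that mode:
  (M_HALT, obstacle) → (M_WAIT, arm_extend)
  (M_HALT, low_battery) → (M_HOME, lamp_flash)  ← event matches
  (M_HALT, arrived) → (M_HALT, motors_off)
  (M_HALT, target_lost) → (M_DROP, lamp_flash)
  (M_HALT, bump) → (M_HALT, arm_retract)
event = low_battery selects (M_HOME, lamp_flash)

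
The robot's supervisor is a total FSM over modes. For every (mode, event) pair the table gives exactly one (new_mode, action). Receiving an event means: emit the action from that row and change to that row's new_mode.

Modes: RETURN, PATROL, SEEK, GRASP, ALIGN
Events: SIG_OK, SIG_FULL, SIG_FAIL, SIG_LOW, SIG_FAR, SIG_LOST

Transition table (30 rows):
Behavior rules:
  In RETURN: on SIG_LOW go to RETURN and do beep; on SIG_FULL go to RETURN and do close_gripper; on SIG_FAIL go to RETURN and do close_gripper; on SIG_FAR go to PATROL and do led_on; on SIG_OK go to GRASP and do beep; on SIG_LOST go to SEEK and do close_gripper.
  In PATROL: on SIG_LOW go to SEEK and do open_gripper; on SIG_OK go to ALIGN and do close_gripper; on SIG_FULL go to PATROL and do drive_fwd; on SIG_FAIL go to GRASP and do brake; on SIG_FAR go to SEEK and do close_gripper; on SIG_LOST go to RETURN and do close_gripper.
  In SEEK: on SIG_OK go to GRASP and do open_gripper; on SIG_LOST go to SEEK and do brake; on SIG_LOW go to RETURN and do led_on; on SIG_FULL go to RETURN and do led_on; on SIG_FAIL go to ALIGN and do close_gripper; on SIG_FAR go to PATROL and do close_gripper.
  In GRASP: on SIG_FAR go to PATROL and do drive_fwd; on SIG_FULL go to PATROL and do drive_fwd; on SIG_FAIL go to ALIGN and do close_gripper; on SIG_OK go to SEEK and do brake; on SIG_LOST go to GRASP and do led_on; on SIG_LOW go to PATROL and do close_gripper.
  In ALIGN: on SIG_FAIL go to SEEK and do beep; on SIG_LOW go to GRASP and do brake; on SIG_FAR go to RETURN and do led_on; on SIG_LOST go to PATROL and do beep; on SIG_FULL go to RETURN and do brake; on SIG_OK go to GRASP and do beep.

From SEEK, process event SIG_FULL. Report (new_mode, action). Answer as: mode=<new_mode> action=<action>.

mode=RETURN action=led_on

current mode = SEEK; filter table to that mode:
  (SEEK, SIG_OK) → (GRASP, open_gripper)
  (SEEK, SIG_LOST) → (SEEK, brake)
  (SEEK, SIG_LOW) → (RETURN, led_on)
  (SEEK, SIG_FULL) → (RETURN, led_on)  ← event matches
  (SEEK, SIG_FAIL) → (ALIGN, close_gripper)
  (SEEK, SIG_FAR) → (PATROL, close_gripper)
event = SIG_FULL selects (RETURN, led_on)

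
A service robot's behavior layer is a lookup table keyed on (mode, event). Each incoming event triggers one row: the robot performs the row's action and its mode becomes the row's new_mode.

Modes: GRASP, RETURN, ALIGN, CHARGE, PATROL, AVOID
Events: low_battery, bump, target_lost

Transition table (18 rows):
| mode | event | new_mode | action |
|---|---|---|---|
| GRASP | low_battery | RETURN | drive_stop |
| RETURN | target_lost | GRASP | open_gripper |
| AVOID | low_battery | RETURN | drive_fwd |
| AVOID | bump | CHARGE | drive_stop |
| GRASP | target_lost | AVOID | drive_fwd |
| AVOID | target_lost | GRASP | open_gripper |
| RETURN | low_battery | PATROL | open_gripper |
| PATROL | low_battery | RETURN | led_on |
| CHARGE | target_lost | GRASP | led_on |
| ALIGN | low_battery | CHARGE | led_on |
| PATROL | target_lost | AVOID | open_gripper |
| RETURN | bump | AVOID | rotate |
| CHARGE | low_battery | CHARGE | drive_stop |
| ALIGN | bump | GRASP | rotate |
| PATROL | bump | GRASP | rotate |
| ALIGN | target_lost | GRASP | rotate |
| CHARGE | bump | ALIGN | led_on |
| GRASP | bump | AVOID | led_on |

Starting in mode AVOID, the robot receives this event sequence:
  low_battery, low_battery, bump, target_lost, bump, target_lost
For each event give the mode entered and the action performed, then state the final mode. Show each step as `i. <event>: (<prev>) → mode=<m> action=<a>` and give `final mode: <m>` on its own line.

1. low_battery: (AVOID) → mode=RETURN action=drive_fwd
2. low_battery: (RETURN) → mode=PATROL action=open_gripper
3. bump: (PATROL) → mode=GRASP action=rotate
4. target_lost: (GRASP) → mode=AVOID action=drive_fwd
5. bump: (AVOID) → mode=CHARGE action=drive_stop
6. target_lost: (CHARGE) → mode=GRASP action=led_on

final mode: GRASP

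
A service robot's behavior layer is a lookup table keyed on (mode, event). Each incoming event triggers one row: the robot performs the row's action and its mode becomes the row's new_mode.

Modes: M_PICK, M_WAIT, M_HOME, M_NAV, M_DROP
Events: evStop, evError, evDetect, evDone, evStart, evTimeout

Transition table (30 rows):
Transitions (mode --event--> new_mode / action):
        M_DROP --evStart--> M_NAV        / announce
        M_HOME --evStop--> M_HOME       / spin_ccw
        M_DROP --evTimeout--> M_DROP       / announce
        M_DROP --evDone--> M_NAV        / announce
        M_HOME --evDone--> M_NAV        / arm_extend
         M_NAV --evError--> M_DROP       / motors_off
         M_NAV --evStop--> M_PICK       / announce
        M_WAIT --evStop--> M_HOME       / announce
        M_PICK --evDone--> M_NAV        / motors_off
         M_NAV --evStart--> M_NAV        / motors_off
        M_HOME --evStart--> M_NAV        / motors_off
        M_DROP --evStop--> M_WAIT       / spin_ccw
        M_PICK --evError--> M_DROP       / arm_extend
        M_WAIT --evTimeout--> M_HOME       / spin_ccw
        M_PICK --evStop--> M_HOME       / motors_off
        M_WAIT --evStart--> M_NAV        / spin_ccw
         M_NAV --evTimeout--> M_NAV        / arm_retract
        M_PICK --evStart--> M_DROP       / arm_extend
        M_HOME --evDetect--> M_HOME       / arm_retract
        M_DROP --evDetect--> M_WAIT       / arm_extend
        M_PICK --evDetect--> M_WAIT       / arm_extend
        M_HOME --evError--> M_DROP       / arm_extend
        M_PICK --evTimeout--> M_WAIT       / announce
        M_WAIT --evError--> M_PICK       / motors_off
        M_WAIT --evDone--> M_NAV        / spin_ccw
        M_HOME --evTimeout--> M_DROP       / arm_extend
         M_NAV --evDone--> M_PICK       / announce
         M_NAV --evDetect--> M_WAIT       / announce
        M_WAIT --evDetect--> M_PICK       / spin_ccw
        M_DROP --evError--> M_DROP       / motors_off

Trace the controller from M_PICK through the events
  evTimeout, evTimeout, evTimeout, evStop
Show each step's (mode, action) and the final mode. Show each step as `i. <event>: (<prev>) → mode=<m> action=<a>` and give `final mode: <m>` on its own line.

final mode: M_WAIT

1. evTimeout: (M_PICK) → mode=M_WAIT action=announce
2. evTimeout: (M_WAIT) → mode=M_HOME action=spin_ccw
3. evTimeout: (M_HOME) → mode=M_DROP action=arm_extend
4. evStop: (M_DROP) → mode=M_WAIT action=spin_ccw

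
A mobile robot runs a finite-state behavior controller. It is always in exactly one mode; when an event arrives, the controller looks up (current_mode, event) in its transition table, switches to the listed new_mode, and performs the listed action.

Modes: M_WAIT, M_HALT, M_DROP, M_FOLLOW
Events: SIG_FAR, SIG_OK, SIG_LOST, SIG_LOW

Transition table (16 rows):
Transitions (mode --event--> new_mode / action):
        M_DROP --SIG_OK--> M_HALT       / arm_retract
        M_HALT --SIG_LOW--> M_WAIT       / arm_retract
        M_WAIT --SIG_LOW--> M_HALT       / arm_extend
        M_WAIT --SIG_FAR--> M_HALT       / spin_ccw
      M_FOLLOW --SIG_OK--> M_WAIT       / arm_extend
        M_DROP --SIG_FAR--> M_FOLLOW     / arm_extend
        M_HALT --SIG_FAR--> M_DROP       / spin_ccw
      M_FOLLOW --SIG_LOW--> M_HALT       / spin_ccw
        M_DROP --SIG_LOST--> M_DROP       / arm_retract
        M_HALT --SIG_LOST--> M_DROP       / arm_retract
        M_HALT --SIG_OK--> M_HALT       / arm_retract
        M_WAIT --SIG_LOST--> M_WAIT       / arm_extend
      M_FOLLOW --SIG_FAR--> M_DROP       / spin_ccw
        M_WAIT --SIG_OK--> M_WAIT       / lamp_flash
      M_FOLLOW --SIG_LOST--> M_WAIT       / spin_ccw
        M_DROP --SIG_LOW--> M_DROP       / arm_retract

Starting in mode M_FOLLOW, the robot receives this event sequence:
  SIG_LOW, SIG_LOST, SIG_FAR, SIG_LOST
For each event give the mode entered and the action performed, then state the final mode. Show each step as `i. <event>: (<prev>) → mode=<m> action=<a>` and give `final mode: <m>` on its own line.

1. SIG_LOW: (M_FOLLOW) → mode=M_HALT action=spin_ccw
2. SIG_LOST: (M_HALT) → mode=M_DROP action=arm_retract
3. SIG_FAR: (M_DROP) → mode=M_FOLLOW action=arm_extend
4. SIG_LOST: (M_FOLLOW) → mode=M_WAIT action=spin_ccw

final mode: M_WAIT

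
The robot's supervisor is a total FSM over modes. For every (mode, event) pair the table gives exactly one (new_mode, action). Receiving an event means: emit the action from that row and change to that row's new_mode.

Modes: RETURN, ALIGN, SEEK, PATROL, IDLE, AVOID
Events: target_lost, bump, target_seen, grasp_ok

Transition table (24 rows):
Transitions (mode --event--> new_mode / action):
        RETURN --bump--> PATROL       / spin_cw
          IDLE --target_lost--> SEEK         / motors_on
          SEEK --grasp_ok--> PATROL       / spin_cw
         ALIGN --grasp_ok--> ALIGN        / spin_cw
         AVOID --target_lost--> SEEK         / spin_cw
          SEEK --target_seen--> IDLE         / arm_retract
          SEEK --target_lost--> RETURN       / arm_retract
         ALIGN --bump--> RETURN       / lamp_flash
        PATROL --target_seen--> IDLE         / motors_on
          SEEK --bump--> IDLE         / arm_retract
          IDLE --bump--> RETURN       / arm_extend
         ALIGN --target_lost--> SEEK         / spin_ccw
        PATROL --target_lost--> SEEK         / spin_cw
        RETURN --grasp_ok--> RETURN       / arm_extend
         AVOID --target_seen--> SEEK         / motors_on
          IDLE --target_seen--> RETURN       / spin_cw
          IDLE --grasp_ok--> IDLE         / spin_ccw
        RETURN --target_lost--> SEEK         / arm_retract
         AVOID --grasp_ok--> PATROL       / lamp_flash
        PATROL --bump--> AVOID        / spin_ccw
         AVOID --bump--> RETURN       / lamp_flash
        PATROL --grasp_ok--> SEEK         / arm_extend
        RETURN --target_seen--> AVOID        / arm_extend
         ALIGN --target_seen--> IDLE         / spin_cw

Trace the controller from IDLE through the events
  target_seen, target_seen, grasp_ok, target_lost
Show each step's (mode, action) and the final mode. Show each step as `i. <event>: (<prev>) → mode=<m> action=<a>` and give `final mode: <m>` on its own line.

final mode: SEEK

1. target_seen: (IDLE) → mode=RETURN action=spin_cw
2. target_seen: (RETURN) → mode=AVOID action=arm_extend
3. grasp_ok: (AVOID) → mode=PATROL action=lamp_flash
4. target_lost: (PATROL) → mode=SEEK action=spin_cw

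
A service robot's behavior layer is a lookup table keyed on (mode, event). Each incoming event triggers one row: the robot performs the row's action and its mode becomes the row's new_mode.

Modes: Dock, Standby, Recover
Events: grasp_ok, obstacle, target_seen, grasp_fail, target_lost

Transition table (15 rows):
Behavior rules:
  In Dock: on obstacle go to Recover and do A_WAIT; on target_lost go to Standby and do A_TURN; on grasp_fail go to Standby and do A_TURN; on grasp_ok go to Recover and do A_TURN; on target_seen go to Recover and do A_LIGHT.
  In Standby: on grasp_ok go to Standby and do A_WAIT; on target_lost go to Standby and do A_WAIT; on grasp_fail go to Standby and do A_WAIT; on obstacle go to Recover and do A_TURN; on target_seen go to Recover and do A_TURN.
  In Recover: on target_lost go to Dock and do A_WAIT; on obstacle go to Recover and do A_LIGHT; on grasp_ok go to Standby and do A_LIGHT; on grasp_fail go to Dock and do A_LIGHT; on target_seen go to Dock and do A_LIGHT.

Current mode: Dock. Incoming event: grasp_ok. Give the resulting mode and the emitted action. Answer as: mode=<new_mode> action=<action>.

current mode = Dock; filter table to that mode:
  (Dock, obstacle) → (Recover, A_WAIT)
  (Dock, target_lost) → (Standby, A_TURN)
  (Dock, grasp_fail) → (Standby, A_TURN)
  (Dock, grasp_ok) → (Recover, A_TURN)  ← event matches
  (Dock, target_seen) → (Recover, A_LIGHT)
event = grasp_ok selects (Recover, A_TURN)

mode=Recover action=A_TURN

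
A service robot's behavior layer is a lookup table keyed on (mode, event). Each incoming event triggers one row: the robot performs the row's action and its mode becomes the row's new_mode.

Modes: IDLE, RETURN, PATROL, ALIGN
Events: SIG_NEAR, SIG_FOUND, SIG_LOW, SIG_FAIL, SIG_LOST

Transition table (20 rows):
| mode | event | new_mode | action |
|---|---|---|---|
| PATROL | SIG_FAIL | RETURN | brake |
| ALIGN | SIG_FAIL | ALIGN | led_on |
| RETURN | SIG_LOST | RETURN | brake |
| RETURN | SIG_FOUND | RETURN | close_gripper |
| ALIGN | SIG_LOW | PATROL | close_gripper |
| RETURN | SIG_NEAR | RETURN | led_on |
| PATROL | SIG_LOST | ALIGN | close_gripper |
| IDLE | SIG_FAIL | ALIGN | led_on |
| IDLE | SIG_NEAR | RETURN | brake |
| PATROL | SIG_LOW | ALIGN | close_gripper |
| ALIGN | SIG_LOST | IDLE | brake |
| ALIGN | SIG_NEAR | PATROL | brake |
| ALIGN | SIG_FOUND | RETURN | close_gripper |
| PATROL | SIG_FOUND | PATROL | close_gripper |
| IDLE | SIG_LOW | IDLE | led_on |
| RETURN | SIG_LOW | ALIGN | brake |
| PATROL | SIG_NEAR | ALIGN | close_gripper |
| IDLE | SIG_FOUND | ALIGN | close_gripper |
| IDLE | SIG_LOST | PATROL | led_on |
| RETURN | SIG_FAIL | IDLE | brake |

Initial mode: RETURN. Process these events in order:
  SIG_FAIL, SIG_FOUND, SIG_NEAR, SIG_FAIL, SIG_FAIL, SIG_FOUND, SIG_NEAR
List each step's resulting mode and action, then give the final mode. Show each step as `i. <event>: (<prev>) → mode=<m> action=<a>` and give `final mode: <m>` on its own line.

final mode: PATROL

1. SIG_FAIL: (RETURN) → mode=IDLE action=brake
2. SIG_FOUND: (IDLE) → mode=ALIGN action=close_gripper
3. SIG_NEAR: (ALIGN) → mode=PATROL action=brake
4. SIG_FAIL: (PATROL) → mode=RETURN action=brake
5. SIG_FAIL: (RETURN) → mode=IDLE action=brake
6. SIG_FOUND: (IDLE) → mode=ALIGN action=close_gripper
7. SIG_NEAR: (ALIGN) → mode=PATROL action=brake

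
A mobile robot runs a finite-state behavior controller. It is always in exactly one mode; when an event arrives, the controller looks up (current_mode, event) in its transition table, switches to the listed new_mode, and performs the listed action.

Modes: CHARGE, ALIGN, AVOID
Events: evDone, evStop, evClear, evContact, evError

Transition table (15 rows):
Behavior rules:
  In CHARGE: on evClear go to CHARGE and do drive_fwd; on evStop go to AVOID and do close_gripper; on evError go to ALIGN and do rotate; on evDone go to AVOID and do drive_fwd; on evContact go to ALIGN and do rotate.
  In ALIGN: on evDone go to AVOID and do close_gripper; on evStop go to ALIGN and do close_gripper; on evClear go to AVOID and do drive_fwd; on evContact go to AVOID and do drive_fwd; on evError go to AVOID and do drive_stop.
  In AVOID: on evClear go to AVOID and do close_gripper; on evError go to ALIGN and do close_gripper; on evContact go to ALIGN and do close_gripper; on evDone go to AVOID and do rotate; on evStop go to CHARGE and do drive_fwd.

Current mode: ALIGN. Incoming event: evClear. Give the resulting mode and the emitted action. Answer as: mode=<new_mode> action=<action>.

mode=AVOID action=drive_fwd

current mode = ALIGN; filter table to that mode:
  (ALIGN, evDone) → (AVOID, close_gripper)
  (ALIGN, evStop) → (ALIGN, close_gripper)
  (ALIGN, evClear) → (AVOID, drive_fwd)  ← event matches
  (ALIGN, evContact) → (AVOID, drive_fwd)
  (ALIGN, evError) → (AVOID, drive_stop)
event = evClear selects (AVOID, drive_fwd)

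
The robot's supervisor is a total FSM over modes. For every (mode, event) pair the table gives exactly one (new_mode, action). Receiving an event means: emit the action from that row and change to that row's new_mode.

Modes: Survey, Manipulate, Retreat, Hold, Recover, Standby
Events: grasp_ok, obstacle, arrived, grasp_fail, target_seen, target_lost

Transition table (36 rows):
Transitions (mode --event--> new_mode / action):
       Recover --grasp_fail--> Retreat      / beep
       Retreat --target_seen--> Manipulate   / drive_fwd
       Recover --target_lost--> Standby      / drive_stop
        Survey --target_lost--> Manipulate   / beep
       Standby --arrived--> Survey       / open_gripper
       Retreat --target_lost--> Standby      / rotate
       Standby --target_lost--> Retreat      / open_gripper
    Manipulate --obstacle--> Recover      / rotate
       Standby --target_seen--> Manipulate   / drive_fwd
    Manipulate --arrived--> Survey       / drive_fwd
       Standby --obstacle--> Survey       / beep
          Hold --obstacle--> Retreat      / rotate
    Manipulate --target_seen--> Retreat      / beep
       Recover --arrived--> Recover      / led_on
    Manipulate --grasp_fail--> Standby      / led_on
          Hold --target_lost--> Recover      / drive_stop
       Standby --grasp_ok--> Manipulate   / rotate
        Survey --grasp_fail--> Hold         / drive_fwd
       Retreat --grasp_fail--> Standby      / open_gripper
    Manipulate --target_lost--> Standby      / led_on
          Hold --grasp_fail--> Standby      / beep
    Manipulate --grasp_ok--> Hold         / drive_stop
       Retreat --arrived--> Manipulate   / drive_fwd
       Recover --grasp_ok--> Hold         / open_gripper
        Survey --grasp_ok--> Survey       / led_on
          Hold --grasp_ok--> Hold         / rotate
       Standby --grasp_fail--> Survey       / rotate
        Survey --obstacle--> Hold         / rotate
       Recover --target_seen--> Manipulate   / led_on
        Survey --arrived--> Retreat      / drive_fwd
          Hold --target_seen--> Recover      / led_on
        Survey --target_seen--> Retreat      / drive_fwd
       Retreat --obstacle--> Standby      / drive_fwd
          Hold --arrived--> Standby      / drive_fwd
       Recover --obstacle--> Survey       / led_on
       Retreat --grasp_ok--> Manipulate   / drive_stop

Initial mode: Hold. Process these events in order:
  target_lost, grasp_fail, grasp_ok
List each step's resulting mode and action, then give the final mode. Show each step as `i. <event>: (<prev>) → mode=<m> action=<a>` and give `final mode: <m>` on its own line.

1. target_lost: (Hold) → mode=Recover action=drive_stop
2. grasp_fail: (Recover) → mode=Retreat action=beep
3. grasp_ok: (Retreat) → mode=Manipulate action=drive_stop

final mode: Manipulate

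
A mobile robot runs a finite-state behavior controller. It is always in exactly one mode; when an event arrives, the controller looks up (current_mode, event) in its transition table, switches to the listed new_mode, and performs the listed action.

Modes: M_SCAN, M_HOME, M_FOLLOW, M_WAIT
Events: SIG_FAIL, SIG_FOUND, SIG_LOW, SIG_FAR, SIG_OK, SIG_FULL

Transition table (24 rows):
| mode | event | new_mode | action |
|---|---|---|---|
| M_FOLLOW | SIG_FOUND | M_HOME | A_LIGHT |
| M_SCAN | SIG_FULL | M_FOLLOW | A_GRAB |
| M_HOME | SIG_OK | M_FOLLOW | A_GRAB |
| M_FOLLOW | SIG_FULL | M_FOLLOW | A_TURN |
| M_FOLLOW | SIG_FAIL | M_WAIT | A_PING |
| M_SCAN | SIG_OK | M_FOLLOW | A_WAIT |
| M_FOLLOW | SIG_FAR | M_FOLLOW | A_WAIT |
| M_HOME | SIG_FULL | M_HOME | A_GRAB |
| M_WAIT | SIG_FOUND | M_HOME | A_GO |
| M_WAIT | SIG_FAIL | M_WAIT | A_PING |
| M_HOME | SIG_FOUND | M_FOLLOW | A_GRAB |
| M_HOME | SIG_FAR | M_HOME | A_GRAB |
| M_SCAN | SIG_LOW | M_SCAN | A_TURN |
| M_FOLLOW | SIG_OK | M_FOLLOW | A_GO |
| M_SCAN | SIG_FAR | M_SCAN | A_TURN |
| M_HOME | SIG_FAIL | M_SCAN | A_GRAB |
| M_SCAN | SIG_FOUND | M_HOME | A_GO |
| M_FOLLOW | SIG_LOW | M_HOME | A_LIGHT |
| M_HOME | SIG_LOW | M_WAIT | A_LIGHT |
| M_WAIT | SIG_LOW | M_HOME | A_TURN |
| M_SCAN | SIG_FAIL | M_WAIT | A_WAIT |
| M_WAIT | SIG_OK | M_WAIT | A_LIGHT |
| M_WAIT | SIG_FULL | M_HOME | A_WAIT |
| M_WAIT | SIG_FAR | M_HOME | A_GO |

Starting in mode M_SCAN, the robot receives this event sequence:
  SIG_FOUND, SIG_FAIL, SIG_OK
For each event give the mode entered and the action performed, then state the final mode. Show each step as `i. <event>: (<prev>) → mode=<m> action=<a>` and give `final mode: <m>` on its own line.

1. SIG_FOUND: (M_SCAN) → mode=M_HOME action=A_GO
2. SIG_FAIL: (M_HOME) → mode=M_SCAN action=A_GRAB
3. SIG_OK: (M_SCAN) → mode=M_FOLLOW action=A_WAIT

final mode: M_FOLLOW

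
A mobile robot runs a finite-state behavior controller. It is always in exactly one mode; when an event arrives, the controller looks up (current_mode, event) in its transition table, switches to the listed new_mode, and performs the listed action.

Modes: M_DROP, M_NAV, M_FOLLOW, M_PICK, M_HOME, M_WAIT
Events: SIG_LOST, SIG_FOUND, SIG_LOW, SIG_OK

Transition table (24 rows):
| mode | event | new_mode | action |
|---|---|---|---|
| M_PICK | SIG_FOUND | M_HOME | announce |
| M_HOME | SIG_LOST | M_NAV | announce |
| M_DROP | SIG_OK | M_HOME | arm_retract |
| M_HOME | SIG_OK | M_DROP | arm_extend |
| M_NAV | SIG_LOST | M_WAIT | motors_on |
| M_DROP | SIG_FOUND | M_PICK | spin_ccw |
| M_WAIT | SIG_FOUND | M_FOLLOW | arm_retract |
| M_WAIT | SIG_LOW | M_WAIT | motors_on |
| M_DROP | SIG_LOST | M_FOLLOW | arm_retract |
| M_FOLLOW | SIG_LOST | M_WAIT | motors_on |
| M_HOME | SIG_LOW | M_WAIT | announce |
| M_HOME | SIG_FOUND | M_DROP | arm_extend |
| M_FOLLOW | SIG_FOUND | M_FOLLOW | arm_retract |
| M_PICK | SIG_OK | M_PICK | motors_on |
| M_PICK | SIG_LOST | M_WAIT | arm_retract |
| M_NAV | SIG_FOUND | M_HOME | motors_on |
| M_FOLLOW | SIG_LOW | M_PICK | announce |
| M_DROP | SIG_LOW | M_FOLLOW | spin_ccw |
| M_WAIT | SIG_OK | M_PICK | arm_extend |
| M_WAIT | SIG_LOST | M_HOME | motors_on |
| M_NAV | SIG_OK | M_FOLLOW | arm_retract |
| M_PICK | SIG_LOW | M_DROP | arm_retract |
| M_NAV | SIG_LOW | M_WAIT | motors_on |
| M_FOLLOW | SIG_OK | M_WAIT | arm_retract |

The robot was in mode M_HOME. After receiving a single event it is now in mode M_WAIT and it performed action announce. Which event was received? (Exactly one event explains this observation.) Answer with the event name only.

SIG_LOW

try SIG_LOST: (M_HOME, SIG_LOST) → (M_NAV, announce)
try SIG_FOUND: (M_HOME, SIG_FOUND) → (M_DROP, arm_extend)
try SIG_LOW: (M_HOME, SIG_LOW) → (M_WAIT, announce)  ← matches
try SIG_OK: (M_HOME, SIG_OK) → (M_DROP, arm_extend)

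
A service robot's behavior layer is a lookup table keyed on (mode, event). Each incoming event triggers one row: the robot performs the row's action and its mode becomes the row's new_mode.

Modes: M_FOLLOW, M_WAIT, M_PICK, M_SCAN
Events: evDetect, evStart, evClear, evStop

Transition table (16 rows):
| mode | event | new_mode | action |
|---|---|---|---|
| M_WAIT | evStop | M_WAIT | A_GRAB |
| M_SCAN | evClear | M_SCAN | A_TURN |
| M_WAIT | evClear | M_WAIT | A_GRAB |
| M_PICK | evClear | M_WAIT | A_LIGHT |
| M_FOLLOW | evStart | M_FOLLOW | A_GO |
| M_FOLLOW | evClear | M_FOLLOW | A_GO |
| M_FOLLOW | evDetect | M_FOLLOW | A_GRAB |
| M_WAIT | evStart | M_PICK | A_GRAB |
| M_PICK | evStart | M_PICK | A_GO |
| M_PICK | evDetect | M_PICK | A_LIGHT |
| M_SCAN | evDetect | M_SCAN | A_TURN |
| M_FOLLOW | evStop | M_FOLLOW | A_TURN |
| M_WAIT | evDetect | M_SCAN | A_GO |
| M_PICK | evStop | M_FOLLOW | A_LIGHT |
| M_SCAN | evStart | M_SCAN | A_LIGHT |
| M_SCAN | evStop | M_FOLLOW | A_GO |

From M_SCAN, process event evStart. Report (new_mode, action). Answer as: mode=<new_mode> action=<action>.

current mode = M_SCAN; filter table to that mode:
  (M_SCAN, evClear) → (M_SCAN, A_TURN)
  (M_SCAN, evDetect) → (M_SCAN, A_TURN)
  (M_SCAN, evStart) → (M_SCAN, A_LIGHT)  ← event matches
  (M_SCAN, evStop) → (M_FOLLOW, A_GO)
event = evStart selects (M_SCAN, A_LIGHT)

mode=M_SCAN action=A_LIGHT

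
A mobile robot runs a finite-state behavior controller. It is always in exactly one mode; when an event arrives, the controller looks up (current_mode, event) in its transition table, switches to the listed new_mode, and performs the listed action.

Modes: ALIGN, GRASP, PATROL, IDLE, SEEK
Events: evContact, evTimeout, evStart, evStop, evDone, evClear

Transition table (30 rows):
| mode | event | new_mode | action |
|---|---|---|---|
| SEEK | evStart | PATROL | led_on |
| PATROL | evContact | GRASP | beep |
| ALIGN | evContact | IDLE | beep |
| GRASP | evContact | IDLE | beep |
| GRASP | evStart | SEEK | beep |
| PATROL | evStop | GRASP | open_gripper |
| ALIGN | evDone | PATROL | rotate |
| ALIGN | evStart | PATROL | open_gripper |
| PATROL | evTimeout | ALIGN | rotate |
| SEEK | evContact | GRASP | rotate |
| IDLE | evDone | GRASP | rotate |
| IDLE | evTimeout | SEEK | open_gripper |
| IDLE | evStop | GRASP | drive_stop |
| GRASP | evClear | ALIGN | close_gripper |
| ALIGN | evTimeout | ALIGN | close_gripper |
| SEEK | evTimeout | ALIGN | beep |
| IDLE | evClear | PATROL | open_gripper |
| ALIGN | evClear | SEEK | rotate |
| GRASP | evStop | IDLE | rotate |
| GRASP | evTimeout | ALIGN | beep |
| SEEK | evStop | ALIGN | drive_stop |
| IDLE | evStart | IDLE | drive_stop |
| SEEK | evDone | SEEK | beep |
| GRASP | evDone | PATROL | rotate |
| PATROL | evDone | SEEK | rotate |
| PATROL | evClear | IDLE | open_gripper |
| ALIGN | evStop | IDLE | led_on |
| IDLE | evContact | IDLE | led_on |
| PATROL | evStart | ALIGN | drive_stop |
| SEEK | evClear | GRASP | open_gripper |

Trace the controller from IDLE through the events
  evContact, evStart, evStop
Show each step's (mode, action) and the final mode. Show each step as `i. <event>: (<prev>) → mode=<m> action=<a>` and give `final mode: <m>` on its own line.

1. evContact: (IDLE) → mode=IDLE action=led_on
2. evStart: (IDLE) → mode=IDLE action=drive_stop
3. evStop: (IDLE) → mode=GRASP action=drive_stop

final mode: GRASP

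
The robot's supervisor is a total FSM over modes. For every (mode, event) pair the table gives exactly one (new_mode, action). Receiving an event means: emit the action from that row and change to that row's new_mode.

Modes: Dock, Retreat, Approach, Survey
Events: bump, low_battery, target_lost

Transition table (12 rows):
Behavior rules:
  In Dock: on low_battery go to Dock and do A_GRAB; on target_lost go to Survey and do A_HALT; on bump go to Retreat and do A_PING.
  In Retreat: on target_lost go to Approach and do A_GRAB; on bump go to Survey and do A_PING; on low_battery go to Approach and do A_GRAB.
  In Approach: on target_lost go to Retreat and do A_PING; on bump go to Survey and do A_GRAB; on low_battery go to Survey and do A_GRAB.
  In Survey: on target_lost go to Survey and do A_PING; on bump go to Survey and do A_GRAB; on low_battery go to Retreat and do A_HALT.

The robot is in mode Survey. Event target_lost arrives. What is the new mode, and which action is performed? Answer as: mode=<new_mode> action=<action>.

mode=Survey action=A_PING

current mode = Survey; filter table to that mode:
  (Survey, target_lost) → (Survey, A_PING)  ← event matches
  (Survey, bump) → (Survey, A_GRAB)
  (Survey, low_battery) → (Retreat, A_HALT)
event = target_lost selects (Survey, A_PING)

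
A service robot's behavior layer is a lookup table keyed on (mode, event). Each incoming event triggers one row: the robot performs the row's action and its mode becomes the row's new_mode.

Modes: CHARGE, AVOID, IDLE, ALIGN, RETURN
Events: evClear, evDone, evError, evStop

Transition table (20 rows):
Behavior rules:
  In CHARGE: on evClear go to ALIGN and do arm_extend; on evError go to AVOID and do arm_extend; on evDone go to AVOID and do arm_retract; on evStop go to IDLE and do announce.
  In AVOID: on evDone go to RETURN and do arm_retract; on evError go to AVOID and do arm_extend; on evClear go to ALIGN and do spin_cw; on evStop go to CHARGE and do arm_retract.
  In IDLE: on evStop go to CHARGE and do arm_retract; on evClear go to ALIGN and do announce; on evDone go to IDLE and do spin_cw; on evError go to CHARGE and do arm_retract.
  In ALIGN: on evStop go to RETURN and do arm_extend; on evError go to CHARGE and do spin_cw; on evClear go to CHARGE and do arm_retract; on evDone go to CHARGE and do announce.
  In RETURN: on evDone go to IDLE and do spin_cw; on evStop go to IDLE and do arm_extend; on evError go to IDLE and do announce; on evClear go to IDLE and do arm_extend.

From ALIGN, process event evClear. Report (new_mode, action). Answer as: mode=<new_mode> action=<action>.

mode=CHARGE action=arm_retract

current mode = ALIGN; filter table to that mode:
  (ALIGN, evStop) → (RETURN, arm_extend)
  (ALIGN, evError) → (CHARGE, spin_cw)
  (ALIGN, evClear) → (CHARGE, arm_retract)  ← event matches
  (ALIGN, evDone) → (CHARGE, announce)
event = evClear selects (CHARGE, arm_retract)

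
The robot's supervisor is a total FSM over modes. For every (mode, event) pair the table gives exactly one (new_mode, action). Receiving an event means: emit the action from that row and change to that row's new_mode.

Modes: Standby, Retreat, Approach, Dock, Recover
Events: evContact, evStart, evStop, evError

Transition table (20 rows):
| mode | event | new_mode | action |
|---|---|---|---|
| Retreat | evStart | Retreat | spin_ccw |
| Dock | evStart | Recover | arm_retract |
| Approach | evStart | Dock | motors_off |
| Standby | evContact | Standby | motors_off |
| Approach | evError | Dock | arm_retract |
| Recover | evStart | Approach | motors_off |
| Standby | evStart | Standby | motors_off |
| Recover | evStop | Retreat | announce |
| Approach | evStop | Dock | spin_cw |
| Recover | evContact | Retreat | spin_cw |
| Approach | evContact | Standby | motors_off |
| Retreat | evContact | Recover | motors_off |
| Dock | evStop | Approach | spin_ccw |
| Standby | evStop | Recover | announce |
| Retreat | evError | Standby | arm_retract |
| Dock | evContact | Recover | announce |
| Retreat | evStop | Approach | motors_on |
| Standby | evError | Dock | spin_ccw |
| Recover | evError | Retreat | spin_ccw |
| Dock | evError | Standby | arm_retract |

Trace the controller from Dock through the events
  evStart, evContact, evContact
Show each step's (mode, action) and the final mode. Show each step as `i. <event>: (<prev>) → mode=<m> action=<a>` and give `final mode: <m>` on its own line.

final mode: Recover

1. evStart: (Dock) → mode=Recover action=arm_retract
2. evContact: (Recover) → mode=Retreat action=spin_cw
3. evContact: (Retreat) → mode=Recover action=motors_off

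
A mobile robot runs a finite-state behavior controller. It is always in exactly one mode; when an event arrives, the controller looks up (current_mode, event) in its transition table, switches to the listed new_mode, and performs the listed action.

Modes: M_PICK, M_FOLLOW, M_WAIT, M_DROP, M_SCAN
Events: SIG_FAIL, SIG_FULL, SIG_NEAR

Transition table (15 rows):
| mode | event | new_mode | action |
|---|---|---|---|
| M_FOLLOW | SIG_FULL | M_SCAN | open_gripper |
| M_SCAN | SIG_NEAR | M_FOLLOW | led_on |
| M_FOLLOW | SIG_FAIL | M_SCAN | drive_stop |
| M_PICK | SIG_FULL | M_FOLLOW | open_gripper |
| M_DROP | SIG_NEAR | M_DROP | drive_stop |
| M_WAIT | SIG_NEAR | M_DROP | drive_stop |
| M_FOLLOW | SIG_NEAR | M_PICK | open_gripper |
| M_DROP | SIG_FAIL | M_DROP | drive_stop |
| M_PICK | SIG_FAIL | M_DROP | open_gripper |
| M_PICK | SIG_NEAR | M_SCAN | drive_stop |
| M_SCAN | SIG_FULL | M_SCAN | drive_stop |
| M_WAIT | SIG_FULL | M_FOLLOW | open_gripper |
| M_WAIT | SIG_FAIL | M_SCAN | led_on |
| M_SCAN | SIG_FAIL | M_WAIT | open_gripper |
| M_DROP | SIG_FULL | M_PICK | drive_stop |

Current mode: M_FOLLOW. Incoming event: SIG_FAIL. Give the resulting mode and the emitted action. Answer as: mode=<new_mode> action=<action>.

mode=M_SCAN action=drive_stop

current mode = M_FOLLOW; filter table to that mode:
  (M_FOLLOW, SIG_FULL) → (M_SCAN, open_gripper)
  (M_FOLLOW, SIG_FAIL) → (M_SCAN, drive_stop)  ← event matches
  (M_FOLLOW, SIG_NEAR) → (M_PICK, open_gripper)
event = SIG_FAIL selects (M_SCAN, drive_stop)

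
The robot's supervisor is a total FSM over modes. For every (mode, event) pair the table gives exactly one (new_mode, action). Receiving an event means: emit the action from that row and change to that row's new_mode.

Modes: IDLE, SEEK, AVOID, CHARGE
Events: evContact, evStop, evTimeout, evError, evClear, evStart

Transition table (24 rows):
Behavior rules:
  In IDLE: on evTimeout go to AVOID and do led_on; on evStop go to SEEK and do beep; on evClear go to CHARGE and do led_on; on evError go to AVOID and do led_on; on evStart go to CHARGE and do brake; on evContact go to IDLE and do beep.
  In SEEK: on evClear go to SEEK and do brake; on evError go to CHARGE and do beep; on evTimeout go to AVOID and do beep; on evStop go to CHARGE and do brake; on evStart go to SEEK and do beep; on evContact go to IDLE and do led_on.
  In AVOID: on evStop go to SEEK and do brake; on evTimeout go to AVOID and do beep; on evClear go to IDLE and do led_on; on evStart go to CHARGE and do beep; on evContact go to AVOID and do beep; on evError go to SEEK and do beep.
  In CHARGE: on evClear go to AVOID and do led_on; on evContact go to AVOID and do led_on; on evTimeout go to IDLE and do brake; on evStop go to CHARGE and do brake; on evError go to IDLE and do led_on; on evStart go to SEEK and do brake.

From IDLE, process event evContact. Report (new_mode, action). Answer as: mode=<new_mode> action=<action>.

mode=IDLE action=beep

current mode = IDLE; filter table to that mode:
  (IDLE, evTimeout) → (AVOID, led_on)
  (IDLE, evStop) → (SEEK, beep)
  (IDLE, evClear) → (CHARGE, led_on)
  (IDLE, evError) → (AVOID, led_on)
  (IDLE, evStart) → (CHARGE, brake)
  (IDLE, evContact) → (IDLE, beep)  ← event matches
event = evContact selects (IDLE, beep)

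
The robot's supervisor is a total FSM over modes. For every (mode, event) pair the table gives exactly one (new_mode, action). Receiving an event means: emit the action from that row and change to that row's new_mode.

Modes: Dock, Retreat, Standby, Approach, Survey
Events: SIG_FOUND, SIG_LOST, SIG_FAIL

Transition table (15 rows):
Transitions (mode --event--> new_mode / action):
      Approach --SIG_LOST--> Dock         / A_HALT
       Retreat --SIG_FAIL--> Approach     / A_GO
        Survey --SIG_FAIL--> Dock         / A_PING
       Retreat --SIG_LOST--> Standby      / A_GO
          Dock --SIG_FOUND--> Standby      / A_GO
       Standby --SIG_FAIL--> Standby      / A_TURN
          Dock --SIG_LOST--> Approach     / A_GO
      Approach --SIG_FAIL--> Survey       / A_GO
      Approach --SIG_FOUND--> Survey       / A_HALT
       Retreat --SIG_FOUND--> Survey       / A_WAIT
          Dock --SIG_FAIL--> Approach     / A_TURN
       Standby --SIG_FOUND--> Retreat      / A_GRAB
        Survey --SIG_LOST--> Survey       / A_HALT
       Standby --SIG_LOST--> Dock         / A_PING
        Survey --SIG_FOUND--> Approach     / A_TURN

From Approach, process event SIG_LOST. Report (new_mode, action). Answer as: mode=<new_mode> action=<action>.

mode=Dock action=A_HALT

current mode = Approach; filter table to that mode:
  (Approach, SIG_LOST) → (Dock, A_HALT)  ← event matches
  (Approach, SIG_FAIL) → (Survey, A_GO)
  (Approach, SIG_FOUND) → (Survey, A_HALT)
event = SIG_LOST selects (Dock, A_HALT)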